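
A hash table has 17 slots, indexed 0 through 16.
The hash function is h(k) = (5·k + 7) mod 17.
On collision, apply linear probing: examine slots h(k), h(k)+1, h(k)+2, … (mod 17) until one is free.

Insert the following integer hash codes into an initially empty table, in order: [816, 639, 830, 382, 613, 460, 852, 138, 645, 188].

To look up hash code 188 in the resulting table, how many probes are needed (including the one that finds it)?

816: h=7 -> slot 7
639: h=6 -> slot 6
830: h=9 -> slot 9
382: h=13 -> slot 13
613: h=12 -> slot 12
460: h=12, probe 12,13,14 -> slot 14
852: h=0 -> slot 0
138: h=0, probe 0,1 -> slot 1
645: h=2 -> slot 2
188: h=12, probe 12,13,14,15 -> slot 15
Table: [852, 138, 645, —, —, —, 639, 816, —, 830, —, —, 613, 382, 460, 188, —]
Lookup 188: h=12, probe 12,13,14,15 → found at 15.

4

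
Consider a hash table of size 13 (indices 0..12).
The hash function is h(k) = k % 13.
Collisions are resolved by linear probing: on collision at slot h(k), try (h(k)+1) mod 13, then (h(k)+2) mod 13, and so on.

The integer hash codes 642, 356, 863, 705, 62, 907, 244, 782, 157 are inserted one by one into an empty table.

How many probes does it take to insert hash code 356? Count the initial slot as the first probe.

Insert 642: h=5, slot 5 empty -> index 5.
Insert 356: h=5, slot 5 occupied -> index 6.
Insert 863: h=5, slots 5,6 occupied -> index 7.
Insert 705: h=3, slot 3 empty -> index 3.
Insert 62: h=10, slot 10 empty -> index 10.
Insert 907: h=10, slot 10 occupied -> index 11.
Insert 244: h=10, slots 10,11 occupied -> index 12.
Insert 782: h=2, slot 2 empty -> index 2.
Insert 157: h=1, slot 1 empty -> index 1.
Table: [., 157, 782, 705, ., 642, 356, 863, ., ., 62, 907, 244]

2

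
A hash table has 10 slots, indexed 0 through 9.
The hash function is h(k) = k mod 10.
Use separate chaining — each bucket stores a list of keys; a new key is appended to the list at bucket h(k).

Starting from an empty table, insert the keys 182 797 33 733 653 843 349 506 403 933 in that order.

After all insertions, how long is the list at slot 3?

6

182 -> bucket 2
797 -> bucket 7
33 -> bucket 3
733 -> bucket 3 (collision)
653 -> bucket 3 (collision)
843 -> bucket 3 (collision)
349 -> bucket 9
506 -> bucket 6
403 -> bucket 3 (collision)
933 -> bucket 3 (collision)
Final buckets:
0: —
1: —
2: 182
3: 33 -> 733 -> 653 -> 843 -> 403 -> 933
4: —
5: —
6: 506
7: 797
8: —
9: 349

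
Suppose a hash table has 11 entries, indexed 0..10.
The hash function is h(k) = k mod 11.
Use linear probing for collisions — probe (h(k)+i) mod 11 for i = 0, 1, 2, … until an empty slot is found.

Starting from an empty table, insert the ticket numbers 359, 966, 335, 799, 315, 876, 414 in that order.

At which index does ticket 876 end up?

0

359 hashes to 7; slot 7 is free -> place at 7.
966 hashes to 9; slot 9 is free -> place at 9.
335 hashes to 5; slot 5 is free -> place at 5.
799 hashes to 7; 7 taken -> place at 8.
315 hashes to 7; 7,8,9 taken -> place at 10.
876 hashes to 7; 7,8,9,10 taken -> place at 0.
414 hashes to 7; 7,8,9,10,0 taken -> place at 1.
Table: [876, 414, ., ., ., 335, ., 359, 799, 966, 315]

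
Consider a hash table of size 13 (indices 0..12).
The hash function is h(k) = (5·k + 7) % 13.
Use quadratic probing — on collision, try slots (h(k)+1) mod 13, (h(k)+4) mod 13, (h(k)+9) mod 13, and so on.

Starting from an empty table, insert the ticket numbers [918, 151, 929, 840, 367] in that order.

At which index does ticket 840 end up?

918: h=8 -> slot 8
151: h=8, probe 8,9 -> slot 9
929: h=11 -> slot 11
840: h=8, probe 8,9,12 -> slot 12
367: h=9, probe 9,10 -> slot 10
Table: [_, _, _, _, _, _, _, _, 918, 151, 367, 929, 840]

12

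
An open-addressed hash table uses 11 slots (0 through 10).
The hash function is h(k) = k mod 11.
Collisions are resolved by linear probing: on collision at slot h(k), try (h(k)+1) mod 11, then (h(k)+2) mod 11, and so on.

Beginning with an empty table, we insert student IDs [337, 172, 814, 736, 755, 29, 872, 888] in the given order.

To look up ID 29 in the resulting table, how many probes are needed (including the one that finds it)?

6

Insert 337: h=7, slot 7 empty → index 7.
Insert 172: h=7, slot 7 occupied → index 8.
Insert 814: h=0, slot 0 empty → index 0.
Insert 736: h=10, slot 10 empty → index 10.
Insert 755: h=7, slots 7,8 occupied → index 9.
Insert 29: h=7, slots 7,8,9,10,0 occupied → index 1.
Insert 872: h=3, slot 3 empty → index 3.
Insert 888: h=8, slots 8,9,10,0,1 occupied → index 2.
Table: [814, 29, 888, 872, ∅, ∅, ∅, 337, 172, 755, 736]
Lookup 29: h=7, probe 7,8,9,10,0,1 → found at 1.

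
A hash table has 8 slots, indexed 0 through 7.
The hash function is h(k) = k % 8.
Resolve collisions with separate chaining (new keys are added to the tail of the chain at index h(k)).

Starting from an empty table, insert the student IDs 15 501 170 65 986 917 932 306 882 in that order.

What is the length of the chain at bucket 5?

2

Insert 15: h=7, bucket 7 empty -> new chain.
Insert 501: h=5, bucket 5 empty -> new chain.
Insert 170: h=2, bucket 2 empty -> new chain.
Insert 65: h=1, bucket 1 empty -> new chain.
Insert 986: h=2, bucket 2 nonempty -> append to chain.
Insert 917: h=5, bucket 5 nonempty -> append to chain.
Insert 932: h=4, bucket 4 empty -> new chain.
Insert 306: h=2, bucket 2 nonempty -> append to chain.
Insert 882: h=2, bucket 2 nonempty -> append to chain.
Final buckets:
0: ∅
1: 65
2: 170 -> 986 -> 306 -> 882
3: ∅
4: 932
5: 501 -> 917
6: ∅
7: 15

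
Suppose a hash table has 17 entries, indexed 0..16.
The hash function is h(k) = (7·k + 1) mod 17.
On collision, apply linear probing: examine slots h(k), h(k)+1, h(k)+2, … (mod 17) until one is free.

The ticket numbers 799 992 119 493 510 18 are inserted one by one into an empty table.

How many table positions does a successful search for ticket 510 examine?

4

799 hashes to 1; slot 1 is free => place at 1.
992 hashes to 9; slot 9 is free => place at 9.
119 hashes to 1; 1 taken => place at 2.
493 hashes to 1; 1,2 taken => place at 3.
510 hashes to 1; 1,2,3 taken => place at 4.
18 hashes to 8; slot 8 is free => place at 8.
Table: [—, 799, 119, 493, 510, —, —, —, 18, 992, —, —, —, —, —, —, —]
Lookup 510: h=1, probe 1,2,3,4 → found at 4.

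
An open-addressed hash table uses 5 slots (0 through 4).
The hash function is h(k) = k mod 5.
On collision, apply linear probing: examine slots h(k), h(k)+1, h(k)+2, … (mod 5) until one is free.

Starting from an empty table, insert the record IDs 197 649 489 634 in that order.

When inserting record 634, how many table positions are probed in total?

197: h=2 → slot 2
649: h=4 → slot 4
489: h=4, probe 4,0 → slot 0
634: h=4, probe 4,0,1 → slot 1
Table: [489, 634, 197, -, 649]

3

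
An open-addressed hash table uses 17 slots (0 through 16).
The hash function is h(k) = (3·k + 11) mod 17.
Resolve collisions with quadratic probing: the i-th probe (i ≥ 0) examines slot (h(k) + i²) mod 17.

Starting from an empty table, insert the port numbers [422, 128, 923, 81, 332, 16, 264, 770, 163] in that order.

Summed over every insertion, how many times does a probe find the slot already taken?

422: h=2 => slot 2
128: h=4 => slot 4
923: h=9 => slot 9
81: h=16 => slot 16
332: h=4, probe 4,5 => slot 5
16: h=8 => slot 8
264: h=4, probe 4,5,8,13 => slot 13
770: h=9, probe 9,10 => slot 10
163: h=7 => slot 7
Table: [—, —, 422, —, 128, 332, —, 163, 16, 923, 770, —, —, 264, —, —, 81]

5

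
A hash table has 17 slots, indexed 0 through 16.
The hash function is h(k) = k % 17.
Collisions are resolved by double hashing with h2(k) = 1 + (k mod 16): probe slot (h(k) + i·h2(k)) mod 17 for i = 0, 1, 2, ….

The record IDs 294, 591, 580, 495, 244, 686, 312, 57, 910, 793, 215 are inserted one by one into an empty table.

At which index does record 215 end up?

10

Insert 294: h=5, slot 5 empty → index 5.
Insert 591: h=13, slot 13 empty → index 13.
Insert 580: h=2, slot 2 empty → index 2.
Insert 495: h=2, h2=16, slot 2 occupied → index 1.
Insert 244: h=6, slot 6 empty → index 6.
Insert 686: h=6, h2=15, slot 6 occupied → index 4.
Insert 312: h=6, h2=9, slot 6 occupied → index 15.
Insert 57: h=6, h2=10, slot 6 occupied → index 16.
Insert 910: h=9, slot 9 empty → index 9.
Insert 793: h=11, slot 11 empty → index 11.
Insert 215: h=11, h2=8, slots 11,2 occupied → index 10.
Table: [., 495, 580, ., 686, 294, 244, ., ., 910, 215, 793, ., 591, ., 312, 57]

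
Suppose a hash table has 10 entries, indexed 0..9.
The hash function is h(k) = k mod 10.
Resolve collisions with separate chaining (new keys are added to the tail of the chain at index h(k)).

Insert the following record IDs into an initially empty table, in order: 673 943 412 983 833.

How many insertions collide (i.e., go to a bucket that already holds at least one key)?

673 → bucket 3
943 → bucket 3 (collision)
412 → bucket 2
983 → bucket 3 (collision)
833 → bucket 3 (collision)
Final buckets:
0: .
1: .
2: 412
3: 673 -> 943 -> 983 -> 833
4: .
5: .
6: .
7: .
8: .
9: .

3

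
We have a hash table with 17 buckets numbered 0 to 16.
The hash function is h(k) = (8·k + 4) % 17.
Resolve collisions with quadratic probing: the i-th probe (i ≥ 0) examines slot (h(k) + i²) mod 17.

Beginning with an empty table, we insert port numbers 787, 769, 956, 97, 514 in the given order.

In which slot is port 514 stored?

Insert 787: h=10, slot 10 empty => index 10.
Insert 769: h=2, slot 2 empty => index 2.
Insert 956: h=2, slot 2 occupied => index 3.
Insert 97: h=15, slot 15 empty => index 15.
Insert 514: h=2, slots 2,3 occupied => index 6.
Table: [-, -, 769, 956, -, -, 514, -, -, -, 787, -, -, -, -, 97, -]

6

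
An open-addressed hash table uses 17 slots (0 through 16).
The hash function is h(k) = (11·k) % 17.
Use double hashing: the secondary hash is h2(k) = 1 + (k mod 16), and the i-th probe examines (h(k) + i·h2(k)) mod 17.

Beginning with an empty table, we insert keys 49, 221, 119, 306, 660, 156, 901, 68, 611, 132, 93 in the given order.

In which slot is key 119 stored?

49: h=12 → slot 12
221: h=0 → slot 0
119: h=0, h2=8, probe 0,8 → slot 8
306: h=0, h2=3, probe 0,3 → slot 3
660: h=1 → slot 1
156: h=16 → slot 16
901: h=0, h2=6, probe 0,6 → slot 6
68: h=0, h2=5, probe 0,5 → slot 5
611: h=6, h2=4, probe 6,10 → slot 10
132: h=7 → slot 7
93: h=3, h2=14, probe 3,0,14 → slot 14
Table: [221, 660, -, 306, -, 68, 901, 132, 119, -, 611, -, 49, -, 93, -, 156]

8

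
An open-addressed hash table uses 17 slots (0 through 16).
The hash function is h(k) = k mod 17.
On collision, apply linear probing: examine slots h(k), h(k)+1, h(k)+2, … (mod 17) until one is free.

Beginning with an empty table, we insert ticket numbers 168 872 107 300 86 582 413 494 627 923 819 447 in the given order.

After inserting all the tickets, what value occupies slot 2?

494

Insert 168: h=15, slot 15 empty -> index 15.
Insert 872: h=5, slot 5 empty -> index 5.
Insert 107: h=5, slot 5 occupied -> index 6.
Insert 300: h=11, slot 11 empty -> index 11.
Insert 86: h=1, slot 1 empty -> index 1.
Insert 582: h=4, slot 4 empty -> index 4.
Insert 413: h=5, slots 5,6 occupied -> index 7.
Insert 494: h=1, slot 1 occupied -> index 2.
Insert 627: h=15, slot 15 occupied -> index 16.
Insert 923: h=5, slots 5,6,7 occupied -> index 8.
Insert 819: h=3, slot 3 empty -> index 3.
Insert 447: h=5, slots 5,6,7,8 occupied -> index 9.
Table: [_, 86, 494, 819, 582, 872, 107, 413, 923, 447, _, 300, _, _, _, 168, 627]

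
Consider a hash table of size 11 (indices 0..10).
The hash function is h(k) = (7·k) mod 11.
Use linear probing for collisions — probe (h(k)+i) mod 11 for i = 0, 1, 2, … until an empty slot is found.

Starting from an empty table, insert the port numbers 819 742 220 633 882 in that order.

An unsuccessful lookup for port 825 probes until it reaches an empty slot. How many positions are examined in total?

819: h=2 => slot 2
742: h=2, probe 2,3 => slot 3
220: h=0 => slot 0
633: h=9 => slot 9
882: h=3, probe 3,4 => slot 4
Table: [220, ., 819, 742, 882, ., ., ., ., 633, .]
Lookup 825: h=0, probe 0,1 → slot 1 empty, not found.

2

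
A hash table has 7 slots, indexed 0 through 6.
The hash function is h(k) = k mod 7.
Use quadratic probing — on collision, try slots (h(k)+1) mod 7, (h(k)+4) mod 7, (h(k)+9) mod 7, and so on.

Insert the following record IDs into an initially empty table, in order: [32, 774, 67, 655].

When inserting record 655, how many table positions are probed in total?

4

Insert 32: h=4, slot 4 empty -> index 4.
Insert 774: h=4, slot 4 occupied -> index 5.
Insert 67: h=4, slots 4,5 occupied -> index 1.
Insert 655: h=4, slots 4,5,1 occupied -> index 6.
Table: [., 67, ., ., 32, 774, 655]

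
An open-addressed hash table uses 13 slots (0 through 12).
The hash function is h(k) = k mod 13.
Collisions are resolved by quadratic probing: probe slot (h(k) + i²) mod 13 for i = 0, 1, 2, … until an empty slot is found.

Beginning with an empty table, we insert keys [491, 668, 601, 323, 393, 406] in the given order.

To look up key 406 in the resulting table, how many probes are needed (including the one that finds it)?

Insert 491: h=10, slot 10 empty -> index 10.
Insert 668: h=5, slot 5 empty -> index 5.
Insert 601: h=3, slot 3 empty -> index 3.
Insert 323: h=11, slot 11 empty -> index 11.
Insert 393: h=3, slot 3 occupied -> index 4.
Insert 406: h=3, slots 3,4 occupied -> index 7.
Table: [∅, ∅, ∅, 601, 393, 668, ∅, 406, ∅, ∅, 491, 323, ∅]
Lookup 406: h=3, probe 3,4,7 → found at 7.

3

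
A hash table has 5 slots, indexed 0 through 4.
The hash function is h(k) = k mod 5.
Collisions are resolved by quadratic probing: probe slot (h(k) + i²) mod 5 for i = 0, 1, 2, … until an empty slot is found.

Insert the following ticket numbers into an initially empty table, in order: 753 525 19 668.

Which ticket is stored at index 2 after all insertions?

Insert 753: h=3, slot 3 empty -> index 3.
Insert 525: h=0, slot 0 empty -> index 0.
Insert 19: h=4, slot 4 empty -> index 4.
Insert 668: h=3, slots 3,4 occupied -> index 2.
Table: [525, ∅, 668, 753, 19]

668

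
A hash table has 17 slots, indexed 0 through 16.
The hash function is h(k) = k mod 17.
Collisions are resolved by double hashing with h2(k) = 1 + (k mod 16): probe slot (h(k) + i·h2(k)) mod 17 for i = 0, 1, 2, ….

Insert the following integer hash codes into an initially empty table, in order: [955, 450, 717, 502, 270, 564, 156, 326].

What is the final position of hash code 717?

0

955: h=3 -> slot 3
450: h=8 -> slot 8
717: h=3, h2=14, probe 3,0 -> slot 0
502: h=9 -> slot 9
270: h=15 -> slot 15
564: h=3, h2=5, probe 3,8,13 -> slot 13
156: h=3, h2=13, probe 3,16 -> slot 16
326: h=3, h2=7, probe 3,10 -> slot 10
Table: [717, ., ., 955, ., ., ., ., 450, 502, 326, ., ., 564, ., 270, 156]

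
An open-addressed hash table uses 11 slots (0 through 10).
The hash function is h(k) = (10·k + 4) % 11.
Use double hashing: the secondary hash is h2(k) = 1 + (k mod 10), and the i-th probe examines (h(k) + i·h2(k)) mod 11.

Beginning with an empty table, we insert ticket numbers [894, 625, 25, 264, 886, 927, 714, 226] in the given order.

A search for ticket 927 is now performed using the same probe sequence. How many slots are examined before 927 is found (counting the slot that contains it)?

894 hashes to 1; slot 1 is free → place at 1.
625 hashes to 6; slot 6 is free → place at 6.
25 hashes to 1, h2=6; 1 taken → place at 7.
264 hashes to 4; slot 4 is free → place at 4.
886 hashes to 9; slot 9 is free → place at 9.
927 hashes to 1, h2=8; 1,9,6 taken → place at 3.
714 hashes to 5; slot 5 is free → place at 5.
226 hashes to 9, h2=7; 9,5,1 taken → place at 8.
Table: [., 894, ., 927, 264, 714, 625, 25, 226, 886, .]
Lookup 927: h=1, h2=8, probe 1,9,6,3 → found at 3.

4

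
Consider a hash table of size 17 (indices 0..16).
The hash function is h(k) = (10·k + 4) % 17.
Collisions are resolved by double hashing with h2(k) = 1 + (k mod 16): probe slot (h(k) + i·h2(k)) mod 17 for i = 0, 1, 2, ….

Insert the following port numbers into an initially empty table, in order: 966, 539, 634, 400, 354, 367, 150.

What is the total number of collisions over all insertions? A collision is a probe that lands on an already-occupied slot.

966: h=8 -> slot 8
539: h=5 -> slot 5
634: h=3 -> slot 3
400: h=9 -> slot 9
354: h=8, h2=3, probe 8,11 -> slot 11
367: h=2 -> slot 2
150: h=8, h2=7, probe 8,15 -> slot 15
Table: [_, _, 367, 634, _, 539, _, _, 966, 400, _, 354, _, _, _, 150, _]

2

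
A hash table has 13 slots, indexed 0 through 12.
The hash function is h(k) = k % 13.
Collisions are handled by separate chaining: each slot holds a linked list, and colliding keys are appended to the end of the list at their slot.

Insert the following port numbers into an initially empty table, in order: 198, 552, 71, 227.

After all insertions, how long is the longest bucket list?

3

Insert 198: h=3, bucket 3 empty -> new chain.
Insert 552: h=6, bucket 6 empty -> new chain.
Insert 71: h=6, bucket 6 nonempty -> append to chain.
Insert 227: h=6, bucket 6 nonempty -> append to chain.
Final buckets:
0: —
1: —
2: —
3: 198
4: —
5: —
6: 552 -> 71 -> 227
7: —
8: —
9: —
10: —
11: —
12: —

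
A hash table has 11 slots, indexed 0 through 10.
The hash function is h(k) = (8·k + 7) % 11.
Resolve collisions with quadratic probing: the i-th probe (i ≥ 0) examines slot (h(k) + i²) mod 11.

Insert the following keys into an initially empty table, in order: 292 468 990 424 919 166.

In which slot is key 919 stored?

292: h=0 → slot 0
468: h=0, probe 0,1 → slot 1
990: h=7 → slot 7
424: h=0, probe 0,1,4 → slot 4
919: h=0, probe 0,1,4,9 → slot 9
166: h=4, probe 4,5 → slot 5
Table: [292, 468, ., ., 424, 166, ., 990, ., 919, .]

9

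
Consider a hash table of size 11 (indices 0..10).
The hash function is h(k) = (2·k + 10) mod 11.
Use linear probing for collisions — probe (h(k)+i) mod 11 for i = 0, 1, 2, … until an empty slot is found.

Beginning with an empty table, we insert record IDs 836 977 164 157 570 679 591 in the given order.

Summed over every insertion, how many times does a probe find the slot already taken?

Insert 836: h=10, slot 10 empty -> index 10.
Insert 977: h=6, slot 6 empty -> index 6.
Insert 164: h=8, slot 8 empty -> index 8.
Insert 157: h=5, slot 5 empty -> index 5.
Insert 570: h=6, slot 6 occupied -> index 7.
Insert 679: h=4, slot 4 empty -> index 4.
Insert 591: h=4, slots 4,5,6,7,8 occupied -> index 9.
Table: [∅, ∅, ∅, ∅, 679, 157, 977, 570, 164, 591, 836]

6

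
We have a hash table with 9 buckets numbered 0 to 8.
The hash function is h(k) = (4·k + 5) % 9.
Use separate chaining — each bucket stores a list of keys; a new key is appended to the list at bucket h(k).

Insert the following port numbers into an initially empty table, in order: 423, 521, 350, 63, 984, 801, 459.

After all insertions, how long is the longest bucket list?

423 → bucket 5
521 → bucket 1
350 → bucket 1 (collision)
63 → bucket 5 (collision)
984 → bucket 8
801 → bucket 5 (collision)
459 → bucket 5 (collision)
Final buckets:
0: —
1: 521 -> 350
2: —
3: —
4: —
5: 423 -> 63 -> 801 -> 459
6: —
7: —
8: 984

4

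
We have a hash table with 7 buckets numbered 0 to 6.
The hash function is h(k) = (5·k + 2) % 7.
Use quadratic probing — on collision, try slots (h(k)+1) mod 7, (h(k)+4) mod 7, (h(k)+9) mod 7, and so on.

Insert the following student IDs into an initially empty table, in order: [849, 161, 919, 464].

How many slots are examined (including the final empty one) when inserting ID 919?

2

849 hashes to 5; slot 5 is free -> place at 5.
161 hashes to 2; slot 2 is free -> place at 2.
919 hashes to 5; 5 taken -> place at 6.
464 hashes to 5; 5,6,2 taken -> place at 0.
Table: [464, —, 161, —, —, 849, 919]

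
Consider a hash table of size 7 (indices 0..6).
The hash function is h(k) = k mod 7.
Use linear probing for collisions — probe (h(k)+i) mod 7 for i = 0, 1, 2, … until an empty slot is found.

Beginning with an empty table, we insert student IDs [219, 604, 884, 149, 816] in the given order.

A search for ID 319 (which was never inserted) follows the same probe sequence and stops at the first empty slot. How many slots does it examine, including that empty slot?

Insert 219: h=2, slot 2 empty → index 2.
Insert 604: h=2, slot 2 occupied → index 3.
Insert 884: h=2, slots 2,3 occupied → index 4.
Insert 149: h=2, slots 2,3,4 occupied → index 5.
Insert 816: h=4, slots 4,5 occupied → index 6.
Table: [-, -, 219, 604, 884, 149, 816]
Lookup 319: h=4, probe 4,5,6,0 → slot 0 empty, not found.

4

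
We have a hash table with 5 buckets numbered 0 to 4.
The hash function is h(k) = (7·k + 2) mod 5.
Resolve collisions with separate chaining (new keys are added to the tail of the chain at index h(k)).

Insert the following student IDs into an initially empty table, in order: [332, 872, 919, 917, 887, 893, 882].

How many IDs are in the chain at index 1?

332 → bucket 1
872 → bucket 1 (collision)
919 → bucket 0
917 → bucket 1 (collision)
887 → bucket 1 (collision)
893 → bucket 3
882 → bucket 1 (collision)
Final buckets:
0: 919
1: 332 -> 872 -> 917 -> 887 -> 882
2: .
3: 893
4: .

5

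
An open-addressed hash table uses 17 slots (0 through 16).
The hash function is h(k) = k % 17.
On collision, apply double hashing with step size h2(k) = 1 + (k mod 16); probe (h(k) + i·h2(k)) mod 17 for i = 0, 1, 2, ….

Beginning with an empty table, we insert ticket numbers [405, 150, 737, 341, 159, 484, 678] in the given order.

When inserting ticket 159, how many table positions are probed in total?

Insert 405: h=14, slot 14 empty -> index 14.
Insert 150: h=14, h2=7, slot 14 occupied -> index 4.
Insert 737: h=6, slot 6 empty -> index 6.
Insert 341: h=1, slot 1 empty -> index 1.
Insert 159: h=6, h2=16, slot 6 occupied -> index 5.
Insert 484: h=8, slot 8 empty -> index 8.
Insert 678: h=15, slot 15 empty -> index 15.
Table: [-, 341, -, -, 150, 159, 737, -, 484, -, -, -, -, -, 405, 678, -]

2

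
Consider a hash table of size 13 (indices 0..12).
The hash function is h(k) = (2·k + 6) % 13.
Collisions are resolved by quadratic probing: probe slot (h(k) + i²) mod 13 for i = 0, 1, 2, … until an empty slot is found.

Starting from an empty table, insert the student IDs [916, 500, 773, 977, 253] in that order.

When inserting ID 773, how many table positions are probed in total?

3

916: h=5 → slot 5
500: h=5, probe 5,6 → slot 6
773: h=5, probe 5,6,9 → slot 9
977: h=10 → slot 10
253: h=5, probe 5,6,9,1 → slot 1
Table: [_, 253, _, _, _, 916, 500, _, _, 773, 977, _, _]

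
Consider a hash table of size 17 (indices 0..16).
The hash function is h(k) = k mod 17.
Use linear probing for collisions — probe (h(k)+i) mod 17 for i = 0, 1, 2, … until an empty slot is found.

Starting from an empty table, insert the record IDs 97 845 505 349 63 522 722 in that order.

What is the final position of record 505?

14

97 hashes to 12; slot 12 is free -> place at 12.
845 hashes to 12; 12 taken -> place at 13.
505 hashes to 12; 12,13 taken -> place at 14.
349 hashes to 9; slot 9 is free -> place at 9.
63 hashes to 12; 12,13,14 taken -> place at 15.
522 hashes to 12; 12,13,14,15 taken -> place at 16.
722 hashes to 8; slot 8 is free -> place at 8.
Table: [—, —, —, —, —, —, —, —, 722, 349, —, —, 97, 845, 505, 63, 522]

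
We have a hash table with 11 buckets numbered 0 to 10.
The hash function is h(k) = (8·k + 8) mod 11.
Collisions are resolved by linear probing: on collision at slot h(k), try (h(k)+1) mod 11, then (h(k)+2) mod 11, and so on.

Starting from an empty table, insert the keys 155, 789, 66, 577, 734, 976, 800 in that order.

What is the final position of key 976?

9

155 hashes to 5; slot 5 is free -> place at 5.
789 hashes to 6; slot 6 is free -> place at 6.
66 hashes to 8; slot 8 is free -> place at 8.
577 hashes to 4; slot 4 is free -> place at 4.
734 hashes to 6; 6 taken -> place at 7.
976 hashes to 6; 6,7,8 taken -> place at 9.
800 hashes to 6; 6,7,8,9 taken -> place at 10.
Table: [_, _, _, _, 577, 155, 789, 734, 66, 976, 800]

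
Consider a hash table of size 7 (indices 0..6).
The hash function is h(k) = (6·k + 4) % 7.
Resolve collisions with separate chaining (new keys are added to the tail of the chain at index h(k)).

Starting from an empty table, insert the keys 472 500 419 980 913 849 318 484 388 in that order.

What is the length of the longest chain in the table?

Insert 472: h=1, bucket 1 empty → new chain.
Insert 500: h=1, bucket 1 nonempty → append to chain.
Insert 419: h=5, bucket 5 empty → new chain.
Insert 980: h=4, bucket 4 empty → new chain.
Insert 913: h=1, bucket 1 nonempty → append to chain.
Insert 849: h=2, bucket 2 empty → new chain.
Insert 318: h=1, bucket 1 nonempty → append to chain.
Insert 484: h=3, bucket 3 empty → new chain.
Insert 388: h=1, bucket 1 nonempty → append to chain.
Final buckets:
0: —
1: 472 -> 500 -> 913 -> 318 -> 388
2: 849
3: 484
4: 980
5: 419
6: —

5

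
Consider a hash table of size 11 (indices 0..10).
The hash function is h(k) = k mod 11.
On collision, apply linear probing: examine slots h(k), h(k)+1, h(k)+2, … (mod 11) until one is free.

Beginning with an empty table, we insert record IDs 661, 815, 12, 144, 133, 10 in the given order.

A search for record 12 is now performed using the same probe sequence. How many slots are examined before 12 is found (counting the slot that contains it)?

3

Insert 661: h=1, slot 1 empty -> index 1.
Insert 815: h=1, slot 1 occupied -> index 2.
Insert 12: h=1, slots 1,2 occupied -> index 3.
Insert 144: h=1, slots 1,2,3 occupied -> index 4.
Insert 133: h=1, slots 1,2,3,4 occupied -> index 5.
Insert 10: h=10, slot 10 empty -> index 10.
Table: [., 661, 815, 12, 144, 133, ., ., ., ., 10]
Lookup 12: h=1, probe 1,2,3 → found at 3.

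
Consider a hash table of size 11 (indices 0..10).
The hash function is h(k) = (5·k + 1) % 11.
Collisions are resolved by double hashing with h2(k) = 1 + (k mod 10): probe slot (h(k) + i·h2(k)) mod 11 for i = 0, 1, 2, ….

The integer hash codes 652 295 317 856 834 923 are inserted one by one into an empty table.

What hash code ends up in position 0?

652: h=5 -> slot 5
295: h=2 -> slot 2
317: h=2, h2=8, probe 2,10 -> slot 10
856: h=2, h2=7, probe 2,9 -> slot 9
834: h=2, h2=5, probe 2,7 -> slot 7
923: h=7, h2=4, probe 7,0 -> slot 0
Table: [923, ∅, 295, ∅, ∅, 652, ∅, 834, ∅, 856, 317]

923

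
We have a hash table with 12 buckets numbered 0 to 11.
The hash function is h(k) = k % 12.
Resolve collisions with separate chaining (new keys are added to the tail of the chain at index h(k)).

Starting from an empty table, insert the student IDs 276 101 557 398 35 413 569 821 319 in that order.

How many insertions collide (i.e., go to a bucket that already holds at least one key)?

4

276 -> bucket 0
101 -> bucket 5
557 -> bucket 5 (collision)
398 -> bucket 2
35 -> bucket 11
413 -> bucket 5 (collision)
569 -> bucket 5 (collision)
821 -> bucket 5 (collision)
319 -> bucket 7
Final buckets:
0: 276
1: .
2: 398
3: .
4: .
5: 101 -> 557 -> 413 -> 569 -> 821
6: .
7: 319
8: .
9: .
10: .
11: 35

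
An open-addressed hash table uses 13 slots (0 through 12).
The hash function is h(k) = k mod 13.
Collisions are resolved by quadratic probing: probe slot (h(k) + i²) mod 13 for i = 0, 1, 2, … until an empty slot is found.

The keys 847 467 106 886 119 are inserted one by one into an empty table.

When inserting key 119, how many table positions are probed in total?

847: h=2 → slot 2
467: h=12 → slot 12
106: h=2, probe 2,3 → slot 3
886: h=2, probe 2,3,6 → slot 6
119: h=2, probe 2,3,6,11 → slot 11
Table: [., ., 847, 106, ., ., 886, ., ., ., ., 119, 467]

4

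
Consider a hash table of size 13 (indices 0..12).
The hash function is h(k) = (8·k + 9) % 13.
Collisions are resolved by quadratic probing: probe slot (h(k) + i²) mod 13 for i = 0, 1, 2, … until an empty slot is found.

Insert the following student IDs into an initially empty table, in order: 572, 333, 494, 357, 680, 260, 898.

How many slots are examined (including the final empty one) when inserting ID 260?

572 hashes to 9; slot 9 is free -> place at 9.
333 hashes to 8; slot 8 is free -> place at 8.
494 hashes to 9; 9 taken -> place at 10.
357 hashes to 5; slot 5 is free -> place at 5.
680 hashes to 2; slot 2 is free -> place at 2.
260 hashes to 9; 9,10 taken -> place at 0.
898 hashes to 4; slot 4 is free -> place at 4.
Table: [260, ∅, 680, ∅, 898, 357, ∅, ∅, 333, 572, 494, ∅, ∅]

3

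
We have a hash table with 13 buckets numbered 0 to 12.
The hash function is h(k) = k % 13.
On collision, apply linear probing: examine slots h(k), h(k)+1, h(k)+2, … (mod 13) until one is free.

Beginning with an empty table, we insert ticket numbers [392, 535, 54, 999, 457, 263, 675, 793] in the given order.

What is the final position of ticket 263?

392: h=2 => slot 2
535: h=2, probe 2,3 => slot 3
54: h=2, probe 2,3,4 => slot 4
999: h=11 => slot 11
457: h=2, probe 2,3,4,5 => slot 5
263: h=3, probe 3,4,5,6 => slot 6
675: h=12 => slot 12
793: h=0 => slot 0
Table: [793, -, 392, 535, 54, 457, 263, -, -, -, -, 999, 675]

6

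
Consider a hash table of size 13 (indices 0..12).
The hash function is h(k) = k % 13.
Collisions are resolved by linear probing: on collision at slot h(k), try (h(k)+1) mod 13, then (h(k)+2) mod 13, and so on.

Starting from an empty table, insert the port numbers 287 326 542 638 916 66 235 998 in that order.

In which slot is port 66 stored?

287 hashes to 1; slot 1 is free -> place at 1.
326 hashes to 1; 1 taken -> place at 2.
542 hashes to 9; slot 9 is free -> place at 9.
638 hashes to 1; 1,2 taken -> place at 3.
916 hashes to 6; slot 6 is free -> place at 6.
66 hashes to 1; 1,2,3 taken -> place at 4.
235 hashes to 1; 1,2,3,4 taken -> place at 5.
998 hashes to 10; slot 10 is free -> place at 10.
Table: [., 287, 326, 638, 66, 235, 916, ., ., 542, 998, ., .]

4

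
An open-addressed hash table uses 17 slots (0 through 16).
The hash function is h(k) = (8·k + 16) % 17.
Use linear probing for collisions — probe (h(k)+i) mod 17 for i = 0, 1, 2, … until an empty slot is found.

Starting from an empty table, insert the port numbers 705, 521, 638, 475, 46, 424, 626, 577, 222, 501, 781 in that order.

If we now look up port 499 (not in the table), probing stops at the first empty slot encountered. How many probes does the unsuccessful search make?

4

705 hashes to 12; slot 12 is free → place at 12.
521 hashes to 2; slot 2 is free → place at 2.
638 hashes to 3; slot 3 is free → place at 3.
475 hashes to 8; slot 8 is free → place at 8.
46 hashes to 10; slot 10 is free → place at 10.
424 hashes to 8; 8 taken → place at 9.
626 hashes to 9; 9,10 taken → place at 11.
577 hashes to 8; 8,9,10,11,12 taken → place at 13.
222 hashes to 7; slot 7 is free → place at 7.
501 hashes to 12; 12,13 taken → place at 14.
781 hashes to 8; 8,9,10,11,12,13,14 taken → place at 15.
Table: [-, -, 521, 638, -, -, -, 222, 475, 424, 46, 626, 705, 577, 501, 781, -]
Lookup 499: h=13, probe 13,14,15,16 → slot 16 empty, not found.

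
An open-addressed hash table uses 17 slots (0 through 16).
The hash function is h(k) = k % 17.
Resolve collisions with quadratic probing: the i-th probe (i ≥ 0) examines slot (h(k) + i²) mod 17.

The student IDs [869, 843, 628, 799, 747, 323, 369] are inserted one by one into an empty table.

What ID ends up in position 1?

323

Insert 869: h=2, slot 2 empty -> index 2.
Insert 843: h=10, slot 10 empty -> index 10.
Insert 628: h=16, slot 16 empty -> index 16.
Insert 799: h=0, slot 0 empty -> index 0.
Insert 747: h=16, slots 16,0 occupied -> index 3.
Insert 323: h=0, slot 0 occupied -> index 1.
Insert 369: h=12, slot 12 empty -> index 12.
Table: [799, 323, 869, 747, -, -, -, -, -, -, 843, -, 369, -, -, -, 628]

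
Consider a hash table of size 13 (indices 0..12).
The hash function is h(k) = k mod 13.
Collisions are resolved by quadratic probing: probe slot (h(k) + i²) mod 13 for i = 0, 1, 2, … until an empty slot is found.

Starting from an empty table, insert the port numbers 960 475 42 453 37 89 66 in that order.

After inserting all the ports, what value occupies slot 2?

37

960 hashes to 11; slot 11 is free → place at 11.
475 hashes to 7; slot 7 is free → place at 7.
42 hashes to 3; slot 3 is free → place at 3.
453 hashes to 11; 11 taken → place at 12.
37 hashes to 11; 11,12 taken → place at 2.
89 hashes to 11; 11,12,2,7 taken → place at 1.
66 hashes to 1; 1,2 taken → place at 5.
Table: [_, 89, 37, 42, _, 66, _, 475, _, _, _, 960, 453]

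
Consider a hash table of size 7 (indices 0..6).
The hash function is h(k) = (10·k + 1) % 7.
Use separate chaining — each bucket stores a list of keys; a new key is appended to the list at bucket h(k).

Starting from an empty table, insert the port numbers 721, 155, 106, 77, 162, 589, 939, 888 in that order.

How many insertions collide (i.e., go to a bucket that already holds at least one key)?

721 -> bucket 1
155 -> bucket 4
106 -> bucket 4 (collision)
77 -> bucket 1 (collision)
162 -> bucket 4 (collision)
589 -> bucket 4 (collision)
939 -> bucket 4 (collision)
888 -> bucket 5
Final buckets:
0: _
1: 721 -> 77
2: _
3: _
4: 155 -> 106 -> 162 -> 589 -> 939
5: 888
6: _

5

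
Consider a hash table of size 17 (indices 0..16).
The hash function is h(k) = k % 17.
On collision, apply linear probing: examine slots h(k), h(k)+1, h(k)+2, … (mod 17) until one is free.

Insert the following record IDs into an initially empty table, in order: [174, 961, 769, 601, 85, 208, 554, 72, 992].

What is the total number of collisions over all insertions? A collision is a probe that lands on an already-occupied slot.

13

174: h=4 → slot 4
961: h=9 → slot 9
769: h=4, probe 4,5 → slot 5
601: h=6 → slot 6
85: h=0 → slot 0
208: h=4, probe 4,5,6,7 → slot 7
554: h=10 → slot 10
72: h=4, probe 4,5,6,7,8 → slot 8
992: h=6, probe 6,7,8,9,10,11 → slot 11
Table: [85, —, —, —, 174, 769, 601, 208, 72, 961, 554, 992, —, —, —, —, —]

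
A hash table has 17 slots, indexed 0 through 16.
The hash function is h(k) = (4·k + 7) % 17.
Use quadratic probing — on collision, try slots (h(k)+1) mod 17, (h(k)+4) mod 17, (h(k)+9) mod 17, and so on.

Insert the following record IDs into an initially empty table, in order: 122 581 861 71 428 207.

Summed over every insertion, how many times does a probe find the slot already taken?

10

122: h=2 => slot 2
581: h=2, probe 2,3 => slot 3
861: h=0 => slot 0
71: h=2, probe 2,3,6 => slot 6
428: h=2, probe 2,3,6,11 => slot 11
207: h=2, probe 2,3,6,11,1 => slot 1
Table: [861, 207, 122, 581, -, -, 71, -, -, -, -, 428, -, -, -, -, -]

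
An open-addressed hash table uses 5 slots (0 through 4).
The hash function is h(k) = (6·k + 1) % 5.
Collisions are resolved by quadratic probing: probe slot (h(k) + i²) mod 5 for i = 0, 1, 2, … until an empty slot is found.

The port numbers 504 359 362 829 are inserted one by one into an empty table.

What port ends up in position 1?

359

504 hashes to 0; slot 0 is free => place at 0.
359 hashes to 0; 0 taken => place at 1.
362 hashes to 3; slot 3 is free => place at 3.
829 hashes to 0; 0,1 taken => place at 4.
Table: [504, 359, _, 362, 829]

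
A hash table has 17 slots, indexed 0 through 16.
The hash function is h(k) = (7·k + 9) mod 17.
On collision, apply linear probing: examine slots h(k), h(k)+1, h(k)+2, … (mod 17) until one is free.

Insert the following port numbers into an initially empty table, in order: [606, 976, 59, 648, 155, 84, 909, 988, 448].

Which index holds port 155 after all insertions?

8

606: h=1 -> slot 1
976: h=7 -> slot 7
59: h=14 -> slot 14
648: h=6 -> slot 6
155: h=6, probe 6,7,8 -> slot 8
84: h=2 -> slot 2
909: h=14, probe 14,15 -> slot 15
988: h=6, probe 6,7,8,9 -> slot 9
448: h=0 -> slot 0
Table: [448, 606, 84, ∅, ∅, ∅, 648, 976, 155, 988, ∅, ∅, ∅, ∅, 59, 909, ∅]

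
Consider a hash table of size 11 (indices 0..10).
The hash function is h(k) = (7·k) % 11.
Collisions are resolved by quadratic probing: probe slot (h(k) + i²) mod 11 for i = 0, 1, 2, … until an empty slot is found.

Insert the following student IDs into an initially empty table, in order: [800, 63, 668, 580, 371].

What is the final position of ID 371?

6

800: h=1 → slot 1
63: h=1, probe 1,2 → slot 2
668: h=1, probe 1,2,5 → slot 5
580: h=1, probe 1,2,5,10 → slot 10
371: h=1, probe 1,2,5,10,6 → slot 6
Table: [., 800, 63, ., ., 668, 371, ., ., ., 580]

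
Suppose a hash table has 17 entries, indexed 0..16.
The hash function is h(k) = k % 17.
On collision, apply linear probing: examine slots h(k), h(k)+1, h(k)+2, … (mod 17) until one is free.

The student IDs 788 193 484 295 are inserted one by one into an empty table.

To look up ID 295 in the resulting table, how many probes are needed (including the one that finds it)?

4

788 hashes to 6; slot 6 is free -> place at 6.
193 hashes to 6; 6 taken -> place at 7.
484 hashes to 8; slot 8 is free -> place at 8.
295 hashes to 6; 6,7,8 taken -> place at 9.
Table: [∅, ∅, ∅, ∅, ∅, ∅, 788, 193, 484, 295, ∅, ∅, ∅, ∅, ∅, ∅, ∅]
Lookup 295: h=6, probe 6,7,8,9 → found at 9.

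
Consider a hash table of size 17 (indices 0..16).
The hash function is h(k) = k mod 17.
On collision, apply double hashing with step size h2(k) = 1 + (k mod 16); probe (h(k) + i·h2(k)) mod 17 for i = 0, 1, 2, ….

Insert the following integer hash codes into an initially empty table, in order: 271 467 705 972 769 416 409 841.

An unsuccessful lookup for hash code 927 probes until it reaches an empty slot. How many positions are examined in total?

3

271 hashes to 16; slot 16 is free => place at 16.
467 hashes to 8; slot 8 is free => place at 8.
705 hashes to 8, h2=2; 8 taken => place at 10.
972 hashes to 3; slot 3 is free => place at 3.
769 hashes to 4; slot 4 is free => place at 4.
416 hashes to 8, h2=1; 8 taken => place at 9.
409 hashes to 1; slot 1 is free => place at 1.
841 hashes to 8, h2=10; 8,1 taken => place at 11.
Table: [—, 409, —, 972, 769, —, —, —, 467, 416, 705, 841, —, —, —, —, 271]
Lookup 927: h=9, h2=16, probe 9,8,7 → slot 7 empty, not found.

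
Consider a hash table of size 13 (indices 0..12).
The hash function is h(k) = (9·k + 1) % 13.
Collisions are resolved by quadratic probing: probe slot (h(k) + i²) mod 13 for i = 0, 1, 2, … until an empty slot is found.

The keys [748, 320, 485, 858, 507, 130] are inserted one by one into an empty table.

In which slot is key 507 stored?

748: h=12 => slot 12
320: h=8 => slot 8
485: h=11 => slot 11
858: h=1 => slot 1
507: h=1, probe 1,2 => slot 2
130: h=1, probe 1,2,5 => slot 5
Table: [., 858, 507, ., ., 130, ., ., 320, ., ., 485, 748]

2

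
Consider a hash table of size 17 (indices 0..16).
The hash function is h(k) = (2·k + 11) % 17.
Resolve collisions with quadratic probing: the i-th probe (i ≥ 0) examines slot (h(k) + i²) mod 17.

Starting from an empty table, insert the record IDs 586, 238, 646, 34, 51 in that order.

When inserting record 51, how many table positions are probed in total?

4

586: h=10 → slot 10
238: h=11 → slot 11
646: h=11, probe 11,12 → slot 12
34: h=11, probe 11,12,15 → slot 15
51: h=11, probe 11,12,15,3 → slot 3
Table: [_, _, _, 51, _, _, _, _, _, _, 586, 238, 646, _, _, 34, _]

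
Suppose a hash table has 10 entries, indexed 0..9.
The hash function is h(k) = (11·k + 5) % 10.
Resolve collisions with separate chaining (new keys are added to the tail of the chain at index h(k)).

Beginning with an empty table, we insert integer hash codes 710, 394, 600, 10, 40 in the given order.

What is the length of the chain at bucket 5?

4

Insert 710: h=5, bucket 5 empty -> new chain.
Insert 394: h=9, bucket 9 empty -> new chain.
Insert 600: h=5, bucket 5 nonempty -> append to chain.
Insert 10: h=5, bucket 5 nonempty -> append to chain.
Insert 40: h=5, bucket 5 nonempty -> append to chain.
Final buckets:
0: —
1: —
2: —
3: —
4: —
5: 710 -> 600 -> 10 -> 40
6: —
7: —
8: —
9: 394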